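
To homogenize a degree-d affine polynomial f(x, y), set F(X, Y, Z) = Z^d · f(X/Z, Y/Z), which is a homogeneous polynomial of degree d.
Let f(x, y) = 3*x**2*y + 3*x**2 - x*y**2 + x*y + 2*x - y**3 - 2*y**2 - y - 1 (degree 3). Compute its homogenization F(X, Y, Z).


F(X, Y, Z) = 3*X**2*Y + 3*X**2*Z - X*Y**2 + X*Y*Z + 2*X*Z**2 - Y**3 - 2*Y**2*Z - Y*Z**2 - Z**3

deg(f) = 3.
Substitute x = X/Z, y = Y/Z into f, then multiply by Z^3.
  monomial 3·x^2·y^1 ↦ 3·X^2·Y^1·Z^0.
  monomial 3·x^2·y^0 ↦ 3·X^2·Y^0·Z^1.
  monomial -1·x^1·y^2 ↦ -1·X^1·Y^2·Z^0.
  monomial 1·x^1·y^1 ↦ 1·X^1·Y^1·Z^1.
  monomial 2·x^1·y^0 ↦ 2·X^1·Y^0·Z^2.
  monomial -1·x^0·y^3 ↦ -1·X^0·Y^3·Z^0.
  monomial -2·x^0·y^2 ↦ -2·X^0·Y^2·Z^1.
  monomial -1·x^0·y^1 ↦ -1·X^0·Y^1·Z^2.
  monomial -1·x^0·y^0 ↦ -1·X^0·Y^0·Z^3.
Collecting: F(X, Y, Z) = 3*X**2*Y + 3*X**2*Z - X*Y**2 + X*Y*Z + 2*X*Z**2 - Y**3 - 2*Y**2*Z - Y*Z**2 - Z**3.


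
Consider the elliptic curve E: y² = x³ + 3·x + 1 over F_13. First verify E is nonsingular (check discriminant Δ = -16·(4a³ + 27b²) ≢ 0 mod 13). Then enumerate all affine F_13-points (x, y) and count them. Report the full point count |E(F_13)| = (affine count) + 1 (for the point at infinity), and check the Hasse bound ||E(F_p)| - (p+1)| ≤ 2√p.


Affine points = {(0, 1), (0, 12), (4, 5), (4, 8), (6, 1), (6, 12), (7, 1), (7, 12), (8, 2), (8, 11), (9, 4), (9, 9), (10, 2), (10, 11), (11, 0), (12, 6), (12, 7)}; affine count = 17; |E(F_13)| = 18.

Discriminant check: Δ ∝ 4a³ + 27b² = 4·3³ + 27·1² = 4·27 + 27·1 ≡ 5 (mod 13). Nonzero ⇒ E is nonsingular.
For each x ∈ F_13, compute rhs = x³ + 3·x + 1 mod 13, then count y ∈ F_13 with y² ≡ rhs.
  x = 0: rhs = 1, matching y values: 1, 12 (2 points).
  x = 1: rhs = 5, matching y values: none (0 points).
  x = 2: rhs = 2, matching y values: none (0 points).
  x = 3: rhs = 11, matching y values: none (0 points).
  x = 4: rhs = 12, matching y values: 5, 8 (2 points).
  x = 5: rhs = 11, matching y values: none (0 points).
  x = 6: rhs = 1, matching y values: 1, 12 (2 points).
  x = 7: rhs = 1, matching y values: 1, 12 (2 points).
  x = 8: rhs = 4, matching y values: 2, 11 (2 points).
  x = 9: rhs = 3, matching y values: 4, 9 (2 points).
  x = 10: rhs = 4, matching y values: 2, 11 (2 points).
  x = 11: rhs = 0, matching y values: 0 (1 points).
  x = 12: rhs = 10, matching y values: 6, 7 (2 points).
Total affine count: 17.
Full point count |E(F_13)| = 17 + 1 = 18.
Hasse bound: |18 − (13+1)| = |4| = 4 ≤ 2√13 ≈ 7.2111 ✓.


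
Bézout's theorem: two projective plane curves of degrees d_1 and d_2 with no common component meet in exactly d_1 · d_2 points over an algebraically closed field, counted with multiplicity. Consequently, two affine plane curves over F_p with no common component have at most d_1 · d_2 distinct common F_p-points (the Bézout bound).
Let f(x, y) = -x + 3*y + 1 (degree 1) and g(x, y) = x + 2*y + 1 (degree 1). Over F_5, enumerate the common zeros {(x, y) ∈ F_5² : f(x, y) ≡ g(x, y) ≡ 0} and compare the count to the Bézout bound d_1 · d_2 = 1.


Common zeros: ∅; count = 0; Bézout bound = 1.

deg(f) = 1, deg(g) = 1, so Bézout bound = 1.
Scan x ∈ F_5. For each x, list the y ∈ F_5 with f(x, y) ≡ 0 and those with g(x, y) ≡ 0 (mod 5); the common zeros in that column are the intersection.
  x = 0: f ≡ 0 at y ∈ {3}; g ≡ 0 at y ∈ {2}; common: ∅.
  x = 1: f ≡ 0 at y ∈ {0}; g ≡ 0 at y ∈ {4}; common: ∅.
  x = 2: f ≡ 0 at y ∈ {2}; g ≡ 0 at y ∈ {1}; common: ∅.
  x = 3: f ≡ 0 at y ∈ {4}; g ≡ 0 at y ∈ {3}; common: ∅.
  x = 4: f ≡ 0 at y ∈ {1}; g ≡ 0 at y ∈ {0}; common: ∅.
Collecting: common zeros = ∅, so the count is 0.
Comparison with the Bézout bound: 0 ≤ 1 = deg(f)·deg(g), as expected for curves with no common component (the affine F_5-count falls short of the bound because intersections may lie at infinity, over extension fields, or carry multiplicity).


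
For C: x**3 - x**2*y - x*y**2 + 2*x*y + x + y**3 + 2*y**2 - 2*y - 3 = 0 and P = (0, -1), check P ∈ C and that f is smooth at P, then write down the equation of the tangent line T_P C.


Tangent line at P: -2*x - 3*y - 3 = 0.

Step 1: f(0, -1) = 0, so P lies on C.
Step 2: partial derivatives
  f_x(x, y) = 3*x**2 - 2*x*y - y**2 + 2*y + 1, f_y(x, y) = -x**2 - 2*x*y + 2*x + 3*y**2 + 4*y - 2.
  f_x(P) = -2, f_y(P) = -3 (gradient nonzero, so P is smooth).
Step 3: tangent line at P: -2·(x − 0) + -3·(y − -1) = 0.
Expanding: -2*x - 3*y - 3 = 0.


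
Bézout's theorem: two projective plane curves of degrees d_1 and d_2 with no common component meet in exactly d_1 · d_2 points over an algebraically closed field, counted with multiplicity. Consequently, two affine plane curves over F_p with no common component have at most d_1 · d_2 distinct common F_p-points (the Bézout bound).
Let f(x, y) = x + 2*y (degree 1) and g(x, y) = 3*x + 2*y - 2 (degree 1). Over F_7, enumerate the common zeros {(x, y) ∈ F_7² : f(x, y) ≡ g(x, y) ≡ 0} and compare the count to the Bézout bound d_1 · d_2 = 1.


Common zeros: {(1, 3)}; count = 1; Bézout bound = 1.

deg(f) = 1, deg(g) = 1, so Bézout bound = 1.
Scan x ∈ F_7. For each x, list the y ∈ F_7 with f(x, y) ≡ 0 and those with g(x, y) ≡ 0 (mod 7); the common zeros in that column are the intersection.
  x = 0: f ≡ 0 at y ∈ {0}; g ≡ 0 at y ∈ {1}; common: ∅.
  x = 1: f ≡ 0 at y ∈ {3}; g ≡ 0 at y ∈ {3}; common: {3}.
  x = 2: f ≡ 0 at y ∈ {6}; g ≡ 0 at y ∈ {5}; common: ∅.
  x = 3: f ≡ 0 at y ∈ {2}; g ≡ 0 at y ∈ {0}; common: ∅.
  x = 4: f ≡ 0 at y ∈ {5}; g ≡ 0 at y ∈ {2}; common: ∅.
  x = 5: f ≡ 0 at y ∈ {1}; g ≡ 0 at y ∈ {4}; common: ∅.
  x = 6: f ≡ 0 at y ∈ {4}; g ≡ 0 at y ∈ {6}; common: ∅.
Collecting: common zeros = {(1, 3)}, so the count is 1.
Comparison with the Bézout bound: 1 ≤ 1 = deg(f)·deg(g), as expected for curves with no common component (the bound is attained).


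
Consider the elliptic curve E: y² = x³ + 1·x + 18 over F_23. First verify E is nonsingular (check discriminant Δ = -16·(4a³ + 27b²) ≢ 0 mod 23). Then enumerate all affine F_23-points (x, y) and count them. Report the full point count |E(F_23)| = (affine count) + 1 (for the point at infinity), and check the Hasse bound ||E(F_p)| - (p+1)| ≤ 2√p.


Affine points = {(0, 8), (0, 15), (3, 5), (3, 18), (7, 0), (8, 3), (8, 20), (10, 4), (10, 19), (11, 7), (11, 16), (14, 4), (14, 19), (15, 2), (15, 21), (16, 6), (16, 17), (17, 7), (17, 16), (18, 7), (18, 16), (21, 10), (21, 13), (22, 4), (22, 19)}; affine count = 25; |E(F_23)| = 26.

Discriminant check: Δ ∝ 4a³ + 27b² = 4·1³ + 27·18² = 4·1 + 27·324 ≡ 12 (mod 23). Nonzero ⇒ E is nonsingular.
For each x ∈ F_23, compute rhs = x³ + 1·x + 18 mod 23, then count y ∈ F_23 with y² ≡ rhs.
  x = 0: rhs = 18, matching y values: 8, 15 (2 points).
  x = 1: rhs = 20, matching y values: none (0 points).
  x = 2: rhs = 5, matching y values: none (0 points).
  x = 3: rhs = 2, matching y values: 5, 18 (2 points).
  x = 4: rhs = 17, matching y values: none (0 points).
  x = 5: rhs = 10, matching y values: none (0 points).
  x = 6: rhs = 10, matching y values: none (0 points).
  x = 7: rhs = 0, matching y values: 0 (1 points).
  x = 8: rhs = 9, matching y values: 3, 20 (2 points).
  x = 9: rhs = 20, matching y values: none (0 points).
  x = 10: rhs = 16, matching y values: 4, 19 (2 points).
  x = 11: rhs = 3, matching y values: 7, 16 (2 points).
  x = 12: rhs = 10, matching y values: none (0 points).
  x = 13: rhs = 20, matching y values: none (0 points).
  x = 14: rhs = 16, matching y values: 4, 19 (2 points).
  x = 15: rhs = 4, matching y values: 2, 21 (2 points).
  x = 16: rhs = 13, matching y values: 6, 17 (2 points).
  x = 17: rhs = 3, matching y values: 7, 16 (2 points).
  x = 18: rhs = 3, matching y values: 7, 16 (2 points).
  x = 19: rhs = 19, matching y values: none (0 points).
  x = 20: rhs = 11, matching y values: none (0 points).
  x = 21: rhs = 8, matching y values: 10, 13 (2 points).
  x = 22: rhs = 16, matching y values: 4, 19 (2 points).
Total affine count: 25.
Full point count |E(F_23)| = 25 + 1 = 26.
Hasse bound: |26 − (23+1)| = |2| = 2 ≤ 2√23 ≈ 9.5917 ✓.


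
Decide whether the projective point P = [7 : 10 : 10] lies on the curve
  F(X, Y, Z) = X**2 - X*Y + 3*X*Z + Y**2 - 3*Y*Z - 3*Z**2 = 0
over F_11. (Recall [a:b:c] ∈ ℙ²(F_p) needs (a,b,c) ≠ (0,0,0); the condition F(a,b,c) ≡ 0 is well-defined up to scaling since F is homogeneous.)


F(7,10,10) ≡ 8 (mod 11); P is NOT on the curve.

Evaluate F(7, 10, 10) term-by-term (mod 11).
  X**2 ↦ 1·49·1·1 = 49
  -X*Y ↦ -1·7·10·1 = -70
  3*X*Z ↦ 3·7·1·10 = 210
  Y**2 ↦ 1·1·100·1 = 100
  -3*Y*Z ↦ -3·1·10·10 = -300
  -3*Z**2 ↦ -3·1·1·100 = -300
Sum: F(7, 10, 10) = (49) + (-70) + (210) + (100) + (-300) + (-300) = -311.
Reducing mod 11: -311 ≡ 8 (mod 11).
Since F(a, b, c) ≡ 8 ≠ 0 (mod 11), P does NOT lie on the curve.


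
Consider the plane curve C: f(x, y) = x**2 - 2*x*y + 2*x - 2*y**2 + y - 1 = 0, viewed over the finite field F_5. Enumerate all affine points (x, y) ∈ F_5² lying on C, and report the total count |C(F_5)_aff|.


Affine F_5-points: {(2, 3)}; count = 1.

For each of the 25 pairs (x, y) ∈ F_5², evaluate f(x, y) mod 5. Record the zeros.
  x = 0: [0↦4, 1↦3, 2↦3, 3↦4, 4↦1]  zeros at y ∈ ∅
  x = 1: [0↦2, 1↦4, 2↦2, 3↦1, 4↦1]  zeros at y ∈ ∅
  x = 2: [0↦2, 1↦2, 2↦3, 3↦0, 4↦3]  zeros at y ∈ {3}
  x = 3: [0↦4, 1↦2, 2↦1, 3↦1, 4↦2]  zeros at y ∈ ∅
  x = 4: [0↦3, 1↦4, 2↦1, 3↦4, 4↦3]  zeros at y ∈ ∅
Collecting zeros: affine points = {(2, 3)}.
Total count |C(F_5)_aff| = 1.


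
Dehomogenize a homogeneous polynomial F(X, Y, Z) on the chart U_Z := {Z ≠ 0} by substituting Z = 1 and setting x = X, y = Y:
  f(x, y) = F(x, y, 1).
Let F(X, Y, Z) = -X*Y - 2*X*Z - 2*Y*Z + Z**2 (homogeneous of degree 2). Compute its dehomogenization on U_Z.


f(x, y) = -x*y - 2*x - 2*y + 1

On U_Z we set Z = 1. Each monomial c·X^i·Y^j·Z^k in F becomes c·x^i·y^j·1^k = c·x^i·y^j.
Substituting Z = 1: F(X, Y, 1) = -x*y - 2*x - 2*y + 1.
Note: deg(f) ≤ deg(F) = 2; strict inequality happens when F is divisible by Z (lost terms).


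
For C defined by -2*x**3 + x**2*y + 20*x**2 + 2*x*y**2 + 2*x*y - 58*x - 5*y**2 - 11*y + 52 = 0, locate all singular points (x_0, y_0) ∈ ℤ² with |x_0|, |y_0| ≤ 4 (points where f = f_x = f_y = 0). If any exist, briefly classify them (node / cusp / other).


Singular points: {(3, -2)}; classification: cusp.

Compute partial derivatives:
  f_x = -6*x**2 + 2*x*y + 40*x + 2*y**2 + 2*y - 58.
  f_y = x**2 + 4*x*y + 2*x - 10*y - 11.
Scan x_0 ∈ {−4, ..., 4}. For each x_0, f_y(x_0, y) is a polynomial in y; find its integer roots y ∈ {−4, ..., 4}, then test f_x and f at those candidates.
  x = -4: f_y(-4, y) = -26*y - 3; no integer root y with |y| ≤ 4.
  x = -3: f_y(-3, y) = -22*y - 8; no integer root y with |y| ≤ 4.
  x = -2: f_y(-2, y) = -18*y - 11; no integer root y with |y| ≤ 4.
  x = -1: f_y(-1, y) = -14*y - 12; no integer root y with |y| ≤ 4.
  x = 0: f_y(0, y) = -10*y - 11; no integer root y with |y| ≤ 4.
  x = 1: f_y(1, y) = -6*y - 8; no integer root y with |y| ≤ 4.
  x = 2: f_y(2, y) = -2*y - 3; no integer root y with |y| ≤ 4.
  x = 3: f_y(3, y) = 2*y + 4; vanishes at y ∈ {-2}. (3, -2): f_x = 0, f = 0 — SINGULAR.
  x = 4: f_y(4, y) = 6*y + 13; no integer root y with |y| ≤ 4.
Only singular point on the grid: (3, -2).
Classify: substitute x = 3 + u, y = -2 + v and expand: f = -2*u**3 + u**2*v + 2*u*v**2 + v**2.
No constant or linear terms (consistent with a singular point). Quadratic part: v**2. Cubic part: -2*u**3 + u**2*v + 2*u*v**2.
The quadratic part v**2 is a perfect square, so there is a single (double) tangent line v = 0, i.e. y = -2. Restricting the cubic part to that line (v = 0) leaves -2*u**3 ≠ 0, so f is not divisible by v and the branch is v² ≈ 2*u**3 to lowest order — this is a cusp.
Classification: cusp.


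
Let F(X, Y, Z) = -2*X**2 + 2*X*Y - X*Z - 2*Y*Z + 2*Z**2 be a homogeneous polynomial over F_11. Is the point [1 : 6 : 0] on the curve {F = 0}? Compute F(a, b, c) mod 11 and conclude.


F(1,6,0) ≡ 10 (mod 11); P is NOT on the curve.

Evaluate F(1, 6, 0) term-by-term (mod 11).
  -2*X**2 ↦ -2·1·1·1 = -2
  2*X*Y ↦ 2·1·6·1 = 12
  -X*Z ↦ -1·1·1·0 = 0
  -2*Y*Z ↦ -2·1·6·0 = 0
  2*Z**2 ↦ 2·1·1·0 = 0
Sum: F(1, 6, 0) = (-2) + (12) + (0) + (0) + (0) = 10.
Reducing mod 11: 10 ≡ 10 (mod 11).
Since F(a, b, c) ≡ 10 ≠ 0 (mod 11), P does NOT lie on the curve.


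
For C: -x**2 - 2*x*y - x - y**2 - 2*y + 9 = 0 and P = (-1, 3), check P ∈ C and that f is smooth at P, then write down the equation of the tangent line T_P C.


Tangent line at P: -5*x - 6*y + 13 = 0.

Step 1: f(-1, 3) = 0, so P lies on C.
Step 2: partial derivatives
  f_x(x, y) = -2*x - 2*y - 1, f_y(x, y) = -2*x - 2*y - 2.
  f_x(P) = -5, f_y(P) = -6 (gradient nonzero, so P is smooth).
Step 3: tangent line at P: -5·(x − -1) + -6·(y − 3) = 0.
Expanding: -5*x - 6*y + 13 = 0.


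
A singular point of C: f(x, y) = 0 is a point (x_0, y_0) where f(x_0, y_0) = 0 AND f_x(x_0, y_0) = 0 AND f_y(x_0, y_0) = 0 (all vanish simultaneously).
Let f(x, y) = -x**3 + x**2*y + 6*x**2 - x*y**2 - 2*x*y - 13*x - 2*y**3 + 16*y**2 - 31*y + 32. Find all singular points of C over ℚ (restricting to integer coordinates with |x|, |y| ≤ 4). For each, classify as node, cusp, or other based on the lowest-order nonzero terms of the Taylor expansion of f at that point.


Singular points: {(3, 2)}; classification: node.

Compute partial derivatives:
  f_x = -3*x**2 + 2*x*y + 12*x - y**2 - 2*y - 13.
  f_y = x**2 - 2*x*y - 2*x - 6*y**2 + 32*y - 31.
Scan x_0 ∈ {−4, ..., 4}. For each x_0, f_y(x_0, y) is a polynomial in y; find its integer roots y ∈ {−4, ..., 4}, then test f_x and f at those candidates.
  x = -4: f_y(-4, y) = -6*y**2 + 40*y - 7; no integer root y with |y| ≤ 4.
  x = -3: f_y(-3, y) = -6*y**2 + 38*y - 16; no integer root y with |y| ≤ 4.
  x = -2: f_y(-2, y) = -6*y**2 + 36*y - 23; no integer root y with |y| ≤ 4.
  x = -1: f_y(-1, y) = -6*y**2 + 34*y - 28; vanishes at y ∈ {1}. (-1, 1): f_x = -33 ≠ 0.
  x = 0: f_y(0, y) = -6*y**2 + 32*y - 31; no integer root y with |y| ≤ 4.
  x = 1: f_y(1, y) = -6*y**2 + 30*y - 32; no integer root y with |y| ≤ 4.
  x = 2: f_y(2, y) = -6*y**2 + 28*y - 31; no integer root y with |y| ≤ 4.
  x = 3: f_y(3, y) = -6*y**2 + 26*y - 28; vanishes at y ∈ {2}. (3, 2): f_x = 0, f = 0 — SINGULAR.
  x = 4: f_y(4, y) = -6*y**2 + 24*y - 23; no integer root y with |y| ≤ 4.
Only singular point on the grid: (3, 2).
Classify: substitute x = 3 + u, y = 2 + v and expand: f = -u**3 + u**2*v - u**2 - u*v**2 - 2*v**3 + v**2.
No constant or linear terms (consistent with a singular point). Quadratic part: -u**2 + v**2. Cubic part: -u**3 + u**2*v - u*v**2 - 2*v**3.
The quadratic part v**2 - u**2 = (v − u)(v + u) splits into two distinct linear factors, so there are two distinct tangent lines y − 2 = ±(x − 3) — this is a node (ordinary double point).
Classification: node.


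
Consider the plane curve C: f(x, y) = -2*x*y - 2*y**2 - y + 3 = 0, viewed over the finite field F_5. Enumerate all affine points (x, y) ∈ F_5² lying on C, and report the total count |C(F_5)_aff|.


Affine F_5-points: {(0, 1), (2, 2), (2, 3), (4, 4)}; count = 4.

For each of the 25 pairs (x, y) ∈ F_5², evaluate f(x, y) mod 5. Record the zeros.
  x = 0: [0↦3, 1↦0, 2↦3, 3↦2, 4↦2]  zeros at y ∈ {1}
  x = 1: [0↦3, 1↦3, 2↦4, 3↦1, 4↦4]  zeros at y ∈ ∅
  x = 2: [0↦3, 1↦1, 2↦0, 3↦0, 4↦1]  zeros at y ∈ {2, 3}
  x = 3: [0↦3, 1↦4, 2↦1, 3↦4, 4↦3]  zeros at y ∈ ∅
  x = 4: [0↦3, 1↦2, 2↦2, 3↦3, 4↦0]  zeros at y ∈ {4}
Collecting zeros: affine points = {(0, 1), (2, 2), (2, 3), (4, 4)}.
Total count |C(F_5)_aff| = 4.


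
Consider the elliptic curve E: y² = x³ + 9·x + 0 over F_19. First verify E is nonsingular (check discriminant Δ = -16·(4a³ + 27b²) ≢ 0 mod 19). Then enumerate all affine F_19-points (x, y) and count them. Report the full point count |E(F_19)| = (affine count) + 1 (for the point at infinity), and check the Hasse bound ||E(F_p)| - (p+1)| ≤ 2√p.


Affine points = {(0, 0), (2, 8), (2, 11), (3, 4), (3, 15), (4, 9), (4, 10), (6, 2), (6, 17), (7, 8), (7, 11), (10, 8), (10, 11), (11, 9), (11, 10), (14, 1), (14, 18), (18, 3), (18, 16)}; affine count = 19; |E(F_19)| = 20.

Discriminant check: Δ ∝ 4a³ + 27b² = 4·9³ + 27·0² = 4·729 + 27·0 ≡ 9 (mod 19). Nonzero ⇒ E is nonsingular.
For each x ∈ F_19, compute rhs = x³ + 9·x + 0 mod 19, then count y ∈ F_19 with y² ≡ rhs.
  x = 0: rhs = 0, matching y values: 0 (1 points).
  x = 1: rhs = 10, matching y values: none (0 points).
  x = 2: rhs = 7, matching y values: 8, 11 (2 points).
  x = 3: rhs = 16, matching y values: 4, 15 (2 points).
  x = 4: rhs = 5, matching y values: 9, 10 (2 points).
  x = 5: rhs = 18, matching y values: none (0 points).
  x = 6: rhs = 4, matching y values: 2, 17 (2 points).
  x = 7: rhs = 7, matching y values: 8, 11 (2 points).
  x = 8: rhs = 14, matching y values: none (0 points).
  x = 9: rhs = 12, matching y values: none (0 points).
  x = 10: rhs = 7, matching y values: 8, 11 (2 points).
  x = 11: rhs = 5, matching y values: 9, 10 (2 points).
  x = 12: rhs = 12, matching y values: none (0 points).
  x = 13: rhs = 15, matching y values: none (0 points).
  x = 14: rhs = 1, matching y values: 1, 18 (2 points).
  x = 15: rhs = 14, matching y values: none (0 points).
  x = 16: rhs = 3, matching y values: none (0 points).
  x = 17: rhs = 12, matching y values: none (0 points).
  x = 18: rhs = 9, matching y values: 3, 16 (2 points).
Total affine count: 19.
Full point count |E(F_19)| = 19 + 1 = 20.
Hasse bound: |20 − (19+1)| = |0| = 0 ≤ 2√19 ≈ 8.7178 ✓.


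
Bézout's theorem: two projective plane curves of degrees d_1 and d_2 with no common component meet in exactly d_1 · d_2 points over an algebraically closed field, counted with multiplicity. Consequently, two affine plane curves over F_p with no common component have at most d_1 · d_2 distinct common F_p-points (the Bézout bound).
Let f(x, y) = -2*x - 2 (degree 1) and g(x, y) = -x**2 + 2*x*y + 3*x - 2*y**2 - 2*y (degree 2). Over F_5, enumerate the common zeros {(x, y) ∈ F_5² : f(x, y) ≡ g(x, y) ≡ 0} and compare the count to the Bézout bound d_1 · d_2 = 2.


Common zeros: {(4, 1), (4, 2)}; count = 2; Bézout bound = 2.

deg(f) = 1, deg(g) = 2, so Bézout bound = 2.
Scan x ∈ F_5. For each x, list the y ∈ F_5 with f(x, y) ≡ 0 and those with g(x, y) ≡ 0 (mod 5); the common zeros in that column are the intersection.
  x = 0: f ≡ 0 at y ∈ ∅; g ≡ 0 at y ∈ {0, 4}; common: ∅.
  x = 1: f ≡ 0 at y ∈ ∅; g ≡ 0 at y ∈ {1, 4}; common: ∅.
  x = 2: f ≡ 0 at y ∈ ∅; g ≡ 0 at y ∈ {3}; common: ∅.
  x = 3: f ≡ 0 at y ∈ ∅; g ≡ 0 at y ∈ {0, 2}; common: ∅.
  x = 4: f ≡ 0 at y ∈ {0, 1, 2, 3, 4}; g ≡ 0 at y ∈ {1, 2}; common: {1, 2}.
Collecting: common zeros = {(4, 1), (4, 2)}, so the count is 2.
Comparison with the Bézout bound: 2 ≤ 2 = deg(f)·deg(g), as expected for curves with no common component (the bound is attained).


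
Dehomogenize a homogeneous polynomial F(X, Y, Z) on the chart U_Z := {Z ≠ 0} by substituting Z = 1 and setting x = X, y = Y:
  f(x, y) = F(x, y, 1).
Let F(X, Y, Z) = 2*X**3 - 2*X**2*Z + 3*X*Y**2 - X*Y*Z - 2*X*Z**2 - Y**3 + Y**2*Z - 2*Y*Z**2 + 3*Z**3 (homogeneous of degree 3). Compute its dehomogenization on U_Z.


f(x, y) = 2*x**3 - 2*x**2 + 3*x*y**2 - x*y - 2*x - y**3 + y**2 - 2*y + 3

On U_Z we set Z = 1. Each monomial c·X^i·Y^j·Z^k in F becomes c·x^i·y^j·1^k = c·x^i·y^j.
Substituting Z = 1: F(X, Y, 1) = 2*x**3 - 2*x**2 + 3*x*y**2 - x*y - 2*x - y**3 + y**2 - 2*y + 3.
Note: deg(f) ≤ deg(F) = 3; strict inequality happens when F is divisible by Z (lost terms).


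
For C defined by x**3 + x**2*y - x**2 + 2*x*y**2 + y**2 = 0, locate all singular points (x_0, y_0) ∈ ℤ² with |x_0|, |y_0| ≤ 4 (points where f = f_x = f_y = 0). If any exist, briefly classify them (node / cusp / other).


Singular points: {(0, 0)}; classification: node.

Compute partial derivatives:
  f_x = 3*x**2 + 2*x*y - 2*x + 2*y**2.
  f_y = x**2 + 4*x*y + 2*y.
Scan x_0 ∈ {−4, ..., 4}. For each x_0, f_y(x_0, y) is a polynomial in y; find its integer roots y ∈ {−4, ..., 4}, then test f_x and f at those candidates.
  x = -4: f_y(-4, y) = 16 - 14*y; no integer root y with |y| ≤ 4.
  x = -3: f_y(-3, y) = 9 - 10*y; no integer root y with |y| ≤ 4.
  x = -2: f_y(-2, y) = 4 - 6*y; no integer root y with |y| ≤ 4.
  x = -1: f_y(-1, y) = 1 - 2*y; no integer root y with |y| ≤ 4.
  x = 0: f_y(0, y) = 2*y; vanishes at y ∈ {0}. (0, 0): f_x = 0, f = 0 — SINGULAR.
  x = 1: f_y(1, y) = 6*y + 1; no integer root y with |y| ≤ 4.
  x = 2: f_y(2, y) = 10*y + 4; no integer root y with |y| ≤ 4.
  x = 3: f_y(3, y) = 14*y + 9; no integer root y with |y| ≤ 4.
  x = 4: f_y(4, y) = 18*y + 16; no integer root y with |y| ≤ 4.
Only singular point on the grid: (0, 0).
Classify: substitute x = 0 + u, y = 0 + v and expand: f = u**3 + u**2*v - u**2 + 2*u*v**2 + v**2.
No constant or linear terms (consistent with a singular point). Quadratic part: -u**2 + v**2. Cubic part: u**3 + u**2*v + 2*u*v**2.
The quadratic part v**2 - u**2 = (v − u)(v + u) splits into two distinct linear factors, so there are two distinct tangent lines y − 0 = ±(x − 0) — this is a node (ordinary double point).
Classification: node.


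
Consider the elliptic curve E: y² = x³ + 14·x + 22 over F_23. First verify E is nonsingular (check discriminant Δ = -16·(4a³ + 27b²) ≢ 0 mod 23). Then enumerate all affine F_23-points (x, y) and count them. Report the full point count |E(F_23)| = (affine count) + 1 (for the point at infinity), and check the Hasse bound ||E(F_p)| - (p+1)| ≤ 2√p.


Affine points = {(2, 9), (2, 14), (4, 2), (4, 21), (6, 0), (7, 7), (7, 16), (8, 5), (8, 18), (9, 7), (9, 16), (10, 9), (10, 14), (11, 9), (11, 14), (12, 3), (12, 20), (13, 3), (13, 20), (14, 8), (14, 15), (16, 8), (16, 15), (21, 3), (21, 20)}; affine count = 25; |E(F_23)| = 26.

Discriminant check: Δ ∝ 4a³ + 27b² = 4·14³ + 27·22² = 4·2744 + 27·484 ≡ 9 (mod 23). Nonzero ⇒ E is nonsingular.
For each x ∈ F_23, compute rhs = x³ + 14·x + 22 mod 23, then count y ∈ F_23 with y² ≡ rhs.
  x = 0: rhs = 22, matching y values: none (0 points).
  x = 1: rhs = 14, matching y values: none (0 points).
  x = 2: rhs = 12, matching y values: 9, 14 (2 points).
  x = 3: rhs = 22, matching y values: none (0 points).
  x = 4: rhs = 4, matching y values: 2, 21 (2 points).
  x = 5: rhs = 10, matching y values: none (0 points).
  x = 6: rhs = 0, matching y values: 0 (1 points).
  x = 7: rhs = 3, matching y values: 7, 16 (2 points).
  x = 8: rhs = 2, matching y values: 5, 18 (2 points).
  x = 9: rhs = 3, matching y values: 7, 16 (2 points).
  x = 10: rhs = 12, matching y values: 9, 14 (2 points).
  x = 11: rhs = 12, matching y values: 9, 14 (2 points).
  x = 12: rhs = 9, matching y values: 3, 20 (2 points).
  x = 13: rhs = 9, matching y values: 3, 20 (2 points).
  x = 14: rhs = 18, matching y values: 8, 15 (2 points).
  x = 15: rhs = 19, matching y values: none (0 points).
  x = 16: rhs = 18, matching y values: 8, 15 (2 points).
  x = 17: rhs = 21, matching y values: none (0 points).
  x = 18: rhs = 11, matching y values: none (0 points).
  x = 19: rhs = 17, matching y values: none (0 points).
  x = 20: rhs = 22, matching y values: none (0 points).
  x = 21: rhs = 9, matching y values: 3, 20 (2 points).
  x = 22: rhs = 7, matching y values: none (0 points).
Total affine count: 25.
Full point count |E(F_23)| = 25 + 1 = 26.
Hasse bound: |26 − (23+1)| = |2| = 2 ≤ 2√23 ≈ 9.5917 ✓.


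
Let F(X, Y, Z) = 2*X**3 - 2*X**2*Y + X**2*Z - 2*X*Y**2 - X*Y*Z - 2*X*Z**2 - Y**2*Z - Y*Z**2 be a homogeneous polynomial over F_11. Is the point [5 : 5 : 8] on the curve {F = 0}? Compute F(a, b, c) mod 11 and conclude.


F(5,5,8) ≡ 9 (mod 11); P is NOT on the curve.

Evaluate F(5, 5, 8) term-by-term (mod 11).
  2*X**3 ↦ 2·125·1·1 = 250
  -2*X**2*Y ↦ -2·25·5·1 = -250
  X**2*Z ↦ 1·25·1·8 = 200
  -2*X*Y**2 ↦ -2·5·25·1 = -250
  -X*Y*Z ↦ -1·5·5·8 = -200
  -2*X*Z**2 ↦ -2·5·1·64 = -640
  -Y**2*Z ↦ -1·1·25·8 = -200
  -Y*Z**2 ↦ -1·1·5·64 = -320
Sum: F(5, 5, 8) = (250) + (-250) + (200) + (-250) + (-200) + (-640) + (-200) + (-320) = -1410.
Reducing mod 11: -1410 ≡ 9 (mod 11).
Since F(a, b, c) ≡ 9 ≠ 0 (mod 11), P does NOT lie on the curve.


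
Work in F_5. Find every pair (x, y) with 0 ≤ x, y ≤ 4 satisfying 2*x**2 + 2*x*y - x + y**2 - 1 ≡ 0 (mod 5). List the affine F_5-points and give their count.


Affine F_5-points: {(0, 1), (0, 4), (1, 0), (1, 3), (2, 0), (2, 1), (3, 2), (4, 3), (4, 4)}; count = 9.

For each of the 25 pairs (x, y) ∈ F_5², evaluate f(x, y) mod 5. Record the zeros.
  x = 0: [0↦4, 1↦0, 2↦3, 3↦3, 4↦0]  zeros at y ∈ {1, 4}
  x = 1: [0↦0, 1↦3, 2↦3, 3↦0, 4↦4]  zeros at y ∈ {0, 3}
  x = 2: [0↦0, 1↦0, 2↦2, 3↦1, 4↦2]  zeros at y ∈ {0, 1}
  x = 3: [0↦4, 1↦1, 2↦0, 3↦1, 4↦4]  zeros at y ∈ {2}
  x = 4: [0↦2, 1↦1, 2↦2, 3↦0, 4↦0]  zeros at y ∈ {3, 4}
Collecting zeros: affine points = {(0, 1), (0, 4), (1, 0), (1, 3), (2, 0), (2, 1), (3, 2), (4, 3), (4, 4)}.
Total count |C(F_5)_aff| = 9.


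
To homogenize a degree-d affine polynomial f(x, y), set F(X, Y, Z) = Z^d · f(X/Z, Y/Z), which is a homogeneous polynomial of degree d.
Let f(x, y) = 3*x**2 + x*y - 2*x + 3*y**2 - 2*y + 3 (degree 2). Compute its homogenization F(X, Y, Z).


F(X, Y, Z) = 3*X**2 + X*Y - 2*X*Z + 3*Y**2 - 2*Y*Z + 3*Z**2

deg(f) = 2.
Substitute x = X/Z, y = Y/Z into f, then multiply by Z^2.
  monomial 3·x^2·y^0 ↦ 3·X^2·Y^0·Z^0.
  monomial 1·x^1·y^1 ↦ 1·X^1·Y^1·Z^0.
  monomial -2·x^1·y^0 ↦ -2·X^1·Y^0·Z^1.
  monomial 3·x^0·y^2 ↦ 3·X^0·Y^2·Z^0.
  monomial -2·x^0·y^1 ↦ -2·X^0·Y^1·Z^1.
  monomial 3·x^0·y^0 ↦ 3·X^0·Y^0·Z^2.
Collecting: F(X, Y, Z) = 3*X**2 + X*Y - 2*X*Z + 3*Y**2 - 2*Y*Z + 3*Z**2.


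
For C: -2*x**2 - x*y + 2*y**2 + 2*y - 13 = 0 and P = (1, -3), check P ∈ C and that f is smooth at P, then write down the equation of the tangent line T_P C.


Tangent line at P: -x - 11*y - 32 = 0.

Step 1: f(1, -3) = 0, so P lies on C.
Step 2: partial derivatives
  f_x(x, y) = -4*x - y, f_y(x, y) = -x + 4*y + 2.
  f_x(P) = -1, f_y(P) = -11 (gradient nonzero, so P is smooth).
Step 3: tangent line at P: -1·(x − 1) + -11·(y − -3) = 0.
Expanding: -x - 11*y - 32 = 0.


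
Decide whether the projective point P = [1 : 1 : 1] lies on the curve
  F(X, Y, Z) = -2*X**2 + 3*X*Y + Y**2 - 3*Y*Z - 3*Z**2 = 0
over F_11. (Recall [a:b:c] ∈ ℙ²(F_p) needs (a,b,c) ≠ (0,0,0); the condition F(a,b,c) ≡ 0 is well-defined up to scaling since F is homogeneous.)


F(1,1,1) ≡ 7 (mod 11); P is NOT on the curve.

Evaluate F(1, 1, 1) term-by-term (mod 11).
  -2*X**2 ↦ -2·1·1·1 = -2
  3*X*Y ↦ 3·1·1·1 = 3
  Y**2 ↦ 1·1·1·1 = 1
  -3*Y*Z ↦ -3·1·1·1 = -3
  -3*Z**2 ↦ -3·1·1·1 = -3
Sum: F(1, 1, 1) = (-2) + (3) + (1) + (-3) + (-3) = -4.
Reducing mod 11: -4 ≡ 7 (mod 11).
Since F(a, b, c) ≡ 7 ≠ 0 (mod 11), P does NOT lie on the curve.


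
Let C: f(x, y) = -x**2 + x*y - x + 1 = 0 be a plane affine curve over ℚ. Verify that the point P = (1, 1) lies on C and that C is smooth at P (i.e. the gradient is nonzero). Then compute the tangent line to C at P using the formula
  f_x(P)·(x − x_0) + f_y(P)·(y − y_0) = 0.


Tangent line at P: -2*x + y + 1 = 0.

Step 1: f(1, 1) = 0, so P lies on C.
Step 2: partial derivatives
  f_x(x, y) = -2*x + y - 1, f_y(x, y) = x.
  f_x(P) = -2, f_y(P) = 1 (gradient nonzero, so P is smooth).
Step 3: tangent line at P: -2·(x − 1) + 1·(y − 1) = 0.
Expanding: -2*x + y + 1 = 0.


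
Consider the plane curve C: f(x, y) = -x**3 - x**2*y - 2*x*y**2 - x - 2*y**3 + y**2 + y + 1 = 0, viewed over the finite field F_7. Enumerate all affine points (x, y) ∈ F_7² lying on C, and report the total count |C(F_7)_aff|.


Affine F_7-points: {(1, 2), (1, 6), (2, 6), (4, 1), (4, 5), (5, 3), (5, 4), (5, 6), (6, 4)}; count = 9.

For each of the 49 pairs (x, y) ∈ F_7², evaluate f(x, y) mod 7. Record the zeros.
  x = 0: [0↦1, 1↦1, 2↦5, 3↦1, 4↦5, 5↦5, 6↦3]  zeros at y ∈ ∅
  x = 1: [0↦6, 1↦3, 2↦0, 3↦6, 4↦2, 5↦4, 6↦0]  zeros at y ∈ {2, 6}
  x = 2: [0↦5, 1↦4, 2↦6, 3↦6, 4↦6, 5↦1, 6↦0]  zeros at y ∈ {6}
  x = 3: [0↦6, 1↦5, 2↦3, 3↦2, 4↦4, 5↦4, 6↦4]  zeros at y ∈ ∅
  x = 4: [0↦3, 1↦0, 2↦6, 3↦2, 4↦4, 5↦0, 6↦6]  zeros at y ∈ {1, 5}
  x = 5: [0↦4, 1↦4, 2↦2, 3↦0, 4↦0, 5↦4, 6↦0]  zeros at y ∈ {3, 4, 6}
  x = 6: [0↦3, 1↦4, 2↦6, 3↦4, 4↦0, 5↦3, 6↦1]  zeros at y ∈ {4}
Collecting zeros: affine points = {(1, 2), (1, 6), (2, 6), (4, 1), (4, 5), (5, 3), (5, 4), (5, 6), (6, 4)}.
Total count |C(F_7)_aff| = 9.


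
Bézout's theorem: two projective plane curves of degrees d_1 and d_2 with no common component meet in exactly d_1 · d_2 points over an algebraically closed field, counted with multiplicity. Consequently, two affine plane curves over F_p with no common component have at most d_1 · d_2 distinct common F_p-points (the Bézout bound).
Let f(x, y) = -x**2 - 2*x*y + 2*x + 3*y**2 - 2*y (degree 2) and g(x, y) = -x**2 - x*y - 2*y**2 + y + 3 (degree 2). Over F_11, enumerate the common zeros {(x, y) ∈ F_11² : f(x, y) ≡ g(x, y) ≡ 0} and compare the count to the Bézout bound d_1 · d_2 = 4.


Common zeros: {(1, 1), (2, 2), (7, 2), (8, 9)}; count = 4; Bézout bound = 4.

deg(f) = 2, deg(g) = 2, so Bézout bound = 4.
Scan x ∈ F_11. For each x, list the y ∈ F_11 with f(x, y) ≡ 0 and those with g(x, y) ≡ 0 (mod 11); the common zeros in that column are the intersection.
  x = 0: f ≡ 0 at y ∈ {0, 8}; g ≡ 0 at y ∈ {7, 10}; common: ∅.
  x = 1: f ≡ 0 at y ∈ {1, 4}; g ≡ 0 at y ∈ {1, 10}; common: {1}.
  x = 2: f ≡ 0 at y ∈ {0, 2}; g ≡ 0 at y ∈ {2, 3}; common: {2}.
  x = 3: f ≡ 0 at y ∈ {3, 7}; g ≡ 0 at y ∈ {5}; common: ∅.
  x = 4: f ≡ 0 at y ∈ {3, 4}; g ≡ 0 at y ∈ {7, 8}; common: ∅.
  x = 5: f ≡ 0 at y ∈ {5, 10}; g ≡ 0 at y ∈ {0, 9}; common: ∅.
  x = 6: f ≡ 0 at y ∈ {6}; g ≡ 0 at y ∈ {0, 3}; common: ∅.
  x = 7: f ≡ 0 at y ∈ {2, 7}; g ≡ 0 at y ∈ {2, 6}; common: {2}.
  x = 8: f ≡ 0 at y ∈ {8, 9}; g ≡ 0 at y ∈ {4, 9}; common: {9}.
  x = 9: f ≡ 0 at y ∈ {5, 9}; g ≡ 0 at y ∈ {1, 6}; common: ∅.
  x = 10: f ≡ 0 at y ∈ {1, 10}; g ≡ 0 at y ∈ {4, 8}; common: ∅.
Collecting: common zeros = {(1, 1), (2, 2), (7, 2), (8, 9)}, so the count is 4.
Comparison with the Bézout bound: 4 ≤ 4 = deg(f)·deg(g), as expected for curves with no common component (the bound is attained).


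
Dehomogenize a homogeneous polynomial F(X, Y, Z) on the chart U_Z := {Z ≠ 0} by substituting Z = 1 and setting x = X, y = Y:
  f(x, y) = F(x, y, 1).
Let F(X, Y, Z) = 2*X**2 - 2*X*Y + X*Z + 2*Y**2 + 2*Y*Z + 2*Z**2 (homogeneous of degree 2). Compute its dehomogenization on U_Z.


f(x, y) = 2*x**2 - 2*x*y + x + 2*y**2 + 2*y + 2

On U_Z we set Z = 1. Each monomial c·X^i·Y^j·Z^k in F becomes c·x^i·y^j·1^k = c·x^i·y^j.
Substituting Z = 1: F(X, Y, 1) = 2*x**2 - 2*x*y + x + 2*y**2 + 2*y + 2.
Note: deg(f) ≤ deg(F) = 2; strict inequality happens when F is divisible by Z (lost terms).


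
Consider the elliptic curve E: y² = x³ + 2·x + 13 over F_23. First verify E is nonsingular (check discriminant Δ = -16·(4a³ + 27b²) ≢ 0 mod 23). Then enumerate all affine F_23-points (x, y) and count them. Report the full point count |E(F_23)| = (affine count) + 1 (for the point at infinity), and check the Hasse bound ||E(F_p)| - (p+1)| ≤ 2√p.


Affine points = {(0, 6), (0, 17), (1, 4), (1, 19), (2, 5), (2, 18), (3, 0), (4, 4), (4, 19), (7, 5), (7, 18), (8, 9), (8, 14), (9, 1), (9, 22), (11, 3), (11, 20), (14, 5), (14, 18), (16, 1), (16, 22), (18, 4), (18, 19), (20, 7), (20, 16), (21, 1), (21, 22)}; affine count = 27; |E(F_23)| = 28.

Discriminant check: Δ ∝ 4a³ + 27b² = 4·2³ + 27·13² = 4·8 + 27·169 ≡ 18 (mod 23). Nonzero ⇒ E is nonsingular.
For each x ∈ F_23, compute rhs = x³ + 2·x + 13 mod 23, then count y ∈ F_23 with y² ≡ rhs.
  x = 0: rhs = 13, matching y values: 6, 17 (2 points).
  x = 1: rhs = 16, matching y values: 4, 19 (2 points).
  x = 2: rhs = 2, matching y values: 5, 18 (2 points).
  x = 3: rhs = 0, matching y values: 0 (1 points).
  x = 4: rhs = 16, matching y values: 4, 19 (2 points).
  x = 5: rhs = 10, matching y values: none (0 points).
  x = 6: rhs = 11, matching y values: none (0 points).
  x = 7: rhs = 2, matching y values: 5, 18 (2 points).
  x = 8: rhs = 12, matching y values: 9, 14 (2 points).
  x = 9: rhs = 1, matching y values: 1, 22 (2 points).
  x = 10: rhs = 21, matching y values: none (0 points).
  x = 11: rhs = 9, matching y values: 3, 20 (2 points).
  x = 12: rhs = 17, matching y values: none (0 points).
  x = 13: rhs = 5, matching y values: none (0 points).
  x = 14: rhs = 2, matching y values: 5, 18 (2 points).
  x = 15: rhs = 14, matching y values: none (0 points).
  x = 16: rhs = 1, matching y values: 1, 22 (2 points).
  x = 17: rhs = 15, matching y values: none (0 points).
  x = 18: rhs = 16, matching y values: 4, 19 (2 points).
  x = 19: rhs = 10, matching y values: none (0 points).
  x = 20: rhs = 3, matching y values: 7, 16 (2 points).
  x = 21: rhs = 1, matching y values: 1, 22 (2 points).
  x = 22: rhs = 10, matching y values: none (0 points).
Total affine count: 27.
Full point count |E(F_23)| = 27 + 1 = 28.
Hasse bound: |28 − (23+1)| = |4| = 4 ≤ 2√23 ≈ 9.5917 ✓.


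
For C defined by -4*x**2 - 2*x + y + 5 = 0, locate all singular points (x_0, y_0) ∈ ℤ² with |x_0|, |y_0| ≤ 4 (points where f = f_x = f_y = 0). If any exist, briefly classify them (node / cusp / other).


No singular points in the scanned grid; C is smooth there.

Compute partial derivatives:
  f_x = -8*x - 2.
  f_y = 1.
f_y = 1 is a nonzero constant, so f_y never vanishes: no point (x, y) can satisfy f = f_x = f_y = 0. In particular no (x, y) ∈ {−4, ..., 4}² is singular; the curve is smooth.


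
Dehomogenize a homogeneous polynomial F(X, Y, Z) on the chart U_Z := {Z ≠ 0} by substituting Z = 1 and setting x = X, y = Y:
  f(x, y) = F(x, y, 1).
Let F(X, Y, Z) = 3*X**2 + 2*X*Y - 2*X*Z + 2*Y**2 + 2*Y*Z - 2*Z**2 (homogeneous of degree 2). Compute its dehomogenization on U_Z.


f(x, y) = 3*x**2 + 2*x*y - 2*x + 2*y**2 + 2*y - 2

On U_Z we set Z = 1. Each monomial c·X^i·Y^j·Z^k in F becomes c·x^i·y^j·1^k = c·x^i·y^j.
Substituting Z = 1: F(X, Y, 1) = 3*x**2 + 2*x*y - 2*x + 2*y**2 + 2*y - 2.
Note: deg(f) ≤ deg(F) = 2; strict inequality happens when F is divisible by Z (lost terms).


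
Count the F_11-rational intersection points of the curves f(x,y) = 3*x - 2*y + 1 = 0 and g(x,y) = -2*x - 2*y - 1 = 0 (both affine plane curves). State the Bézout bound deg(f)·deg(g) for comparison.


Common zeros: {(4, 1)}; count = 1; Bézout bound = 1.

deg(f) = 1, deg(g) = 1, so Bézout bound = 1.
Scan x ∈ F_11. For each x, list the y ∈ F_11 with f(x, y) ≡ 0 and those with g(x, y) ≡ 0 (mod 11); the common zeros in that column are the intersection.
  x = 0: f ≡ 0 at y ∈ {6}; g ≡ 0 at y ∈ {5}; common: ∅.
  x = 1: f ≡ 0 at y ∈ {2}; g ≡ 0 at y ∈ {4}; common: ∅.
  x = 2: f ≡ 0 at y ∈ {9}; g ≡ 0 at y ∈ {3}; common: ∅.
  x = 3: f ≡ 0 at y ∈ {5}; g ≡ 0 at y ∈ {2}; common: ∅.
  x = 4: f ≡ 0 at y ∈ {1}; g ≡ 0 at y ∈ {1}; common: {1}.
  x = 5: f ≡ 0 at y ∈ {8}; g ≡ 0 at y ∈ {0}; common: ∅.
  x = 6: f ≡ 0 at y ∈ {4}; g ≡ 0 at y ∈ {10}; common: ∅.
  x = 7: f ≡ 0 at y ∈ {0}; g ≡ 0 at y ∈ {9}; common: ∅.
  x = 8: f ≡ 0 at y ∈ {7}; g ≡ 0 at y ∈ {8}; common: ∅.
  x = 9: f ≡ 0 at y ∈ {3}; g ≡ 0 at y ∈ {7}; common: ∅.
  x = 10: f ≡ 0 at y ∈ {10}; g ≡ 0 at y ∈ {6}; common: ∅.
Collecting: common zeros = {(4, 1)}, so the count is 1.
Comparison with the Bézout bound: 1 ≤ 1 = deg(f)·deg(g), as expected for curves with no common component (the bound is attained).


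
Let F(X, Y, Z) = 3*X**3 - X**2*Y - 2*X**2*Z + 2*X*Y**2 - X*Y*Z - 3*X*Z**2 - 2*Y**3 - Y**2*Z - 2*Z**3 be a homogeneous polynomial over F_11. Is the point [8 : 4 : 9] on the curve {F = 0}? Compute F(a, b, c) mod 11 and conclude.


F(8,4,9) ≡ 8 (mod 11); P is NOT on the curve.

Evaluate F(8, 4, 9) term-by-term (mod 11).
  3*X**3 ↦ 3·512·1·1 = 1536
  -X**2*Y ↦ -1·64·4·1 = -256
  -2*X**2*Z ↦ -2·64·1·9 = -1152
  2*X*Y**2 ↦ 2·8·16·1 = 256
  -X*Y*Z ↦ -1·8·4·9 = -288
  -3*X*Z**2 ↦ -3·8·1·81 = -1944
  -2*Y**3 ↦ -2·1·64·1 = -128
  -Y**2*Z ↦ -1·1·16·9 = -144
  -2*Z**3 ↦ -2·1·1·729 = -1458
Sum: F(8, 4, 9) = (1536) + (-256) + (-1152) + (256) + (-288) + (-1944) + (-128) + (-144) + (-1458) = -3578.
Reducing mod 11: -3578 ≡ 8 (mod 11).
Since F(a, b, c) ≡ 8 ≠ 0 (mod 11), P does NOT lie on the curve.


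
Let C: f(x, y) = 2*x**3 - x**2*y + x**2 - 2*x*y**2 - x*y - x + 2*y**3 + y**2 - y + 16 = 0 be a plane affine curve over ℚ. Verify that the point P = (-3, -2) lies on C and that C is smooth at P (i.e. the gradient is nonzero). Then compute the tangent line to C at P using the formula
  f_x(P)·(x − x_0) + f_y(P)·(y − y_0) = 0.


Tangent line at P: 29*x - 11*y + 65 = 0.

Step 1: f(-3, -2) = 0, so P lies on C.
Step 2: partial derivatives
  f_x(x, y) = 6*x**2 - 2*x*y + 2*x - 2*y**2 - y - 1, f_y(x, y) = -x**2 - 4*x*y - x + 6*y**2 + 2*y - 1.
  f_x(P) = 29, f_y(P) = -11 (gradient nonzero, so P is smooth).
Step 3: tangent line at P: 29·(x − -3) + -11·(y − -2) = 0.
Expanding: 29*x - 11*y + 65 = 0.


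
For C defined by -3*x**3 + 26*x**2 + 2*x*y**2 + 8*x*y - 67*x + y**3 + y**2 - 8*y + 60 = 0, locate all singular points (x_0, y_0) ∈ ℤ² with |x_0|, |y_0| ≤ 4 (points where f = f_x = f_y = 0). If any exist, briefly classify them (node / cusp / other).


Singular points: {(3, -2)}; classification: node.

Compute partial derivatives:
  f_x = -9*x**2 + 52*x + 2*y**2 + 8*y - 67.
  f_y = 4*x*y + 8*x + 3*y**2 + 2*y - 8.
Scan x_0 ∈ {−4, ..., 4}. For each x_0, f_y(x_0, y) is a polynomial in y; find its integer roots y ∈ {−4, ..., 4}, then test f_x and f at those candidates.
  x = -4: f_y(-4, y) = 3*y**2 - 14*y - 40; vanishes at y ∈ {-2}. (-4, -2): f_x = -427 ≠ 0.
  x = -3: f_y(-3, y) = 3*y**2 - 10*y - 32; vanishes at y ∈ {-2}. (-3, -2): f_x = -312 ≠ 0.
  x = -2: f_y(-2, y) = 3*y**2 - 6*y - 24; vanishes at y ∈ {-2, 4}. (-2, -2): f_x = -215 ≠ 0; (-2, 4): f_x = -143 ≠ 0.
  x = -1: f_y(-1, y) = 3*y**2 - 2*y - 16; vanishes at y ∈ {-2}. (-1, -2): f_x = -136 ≠ 0.
  x = 0: f_y(0, y) = 3*y**2 + 2*y - 8; vanishes at y ∈ {-2}. (0, -2): f_x = -75 ≠ 0.
  x = 1: f_y(1, y) = 3*y**2 + 6*y; vanishes at y ∈ {-2, 0}. (1, -2): f_x = -32 ≠ 0; (1, 0): f_x = -24 ≠ 0.
  x = 2: f_y(2, y) = 3*y**2 + 10*y + 8; vanishes at y ∈ {-2}. (2, -2): f_x = -7 ≠ 0.
  x = 3: f_y(3, y) = 3*y**2 + 14*y + 16; vanishes at y ∈ {-2}. (3, -2): f_x = 0, f = 0 — SINGULAR.
  x = 4: f_y(4, y) = 3*y**2 + 18*y + 24; vanishes at y ∈ {-4, -2}. (4, -4): f_x = -3 ≠ 0; (4, -2): f_x = -11 ≠ 0.
Only singular point on the grid: (3, -2).
Classify: substitute x = 3 + u, y = -2 + v and expand: f = -3*u**3 - u**2 + 2*u*v**2 + v**3 + v**2.
No constant or linear terms (consistent with a singular point). Quadratic part: -u**2 + v**2. Cubic part: -3*u**3 + 2*u*v**2 + v**3.
The quadratic part v**2 - u**2 = (v − u)(v + u) splits into two distinct linear factors, so there are two distinct tangent lines y − -2 = ±(x − 3) — this is a node (ordinary double point).
Classification: node.


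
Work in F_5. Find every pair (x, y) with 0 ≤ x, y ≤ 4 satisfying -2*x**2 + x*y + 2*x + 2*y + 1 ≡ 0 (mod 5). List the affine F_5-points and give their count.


Affine F_5-points: {(0, 2), (1, 3), (2, 2), (4, 3)}; count = 4.

For each of the 25 pairs (x, y) ∈ F_5², evaluate f(x, y) mod 5. Record the zeros.
  x = 0: [0↦1, 1↦3, 2↦0, 3↦2, 4↦4]  zeros at y ∈ {2}
  x = 1: [0↦1, 1↦4, 2↦2, 3↦0, 4↦3]  zeros at y ∈ {3}
  x = 2: [0↦2, 1↦1, 2↦0, 3↦4, 4↦3]  zeros at y ∈ {2}
  x = 3: [0↦4, 1↦4, 2↦4, 3↦4, 4↦4]  zeros at y ∈ ∅
  x = 4: [0↦2, 1↦3, 2↦4, 3↦0, 4↦1]  zeros at y ∈ {3}
Collecting zeros: affine points = {(0, 2), (1, 3), (2, 2), (4, 3)}.
Total count |C(F_5)_aff| = 4.
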